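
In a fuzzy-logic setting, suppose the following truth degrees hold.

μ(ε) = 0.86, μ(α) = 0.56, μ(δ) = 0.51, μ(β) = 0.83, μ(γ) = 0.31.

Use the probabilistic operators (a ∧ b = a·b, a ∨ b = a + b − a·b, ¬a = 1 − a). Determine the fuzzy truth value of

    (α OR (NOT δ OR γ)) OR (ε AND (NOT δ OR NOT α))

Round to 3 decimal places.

0.940

NOT δ = 1 − 0.5100 = 0.4900
NOT δ OR γ = a + b − a·b on (0.4900, 0.3100) = 0.6481
α OR (NOT δ OR γ) = a + b − a·b on (0.5600, 0.6481) = 0.8452
NOT δ = 1 − 0.5100 = 0.4900
NOT α = 1 − 0.5600 = 0.4400
NOT δ OR NOT α = a + b − a·b on (0.4900, 0.4400) = 0.7144
ε AND (NOT δ OR NOT α) = a·b on (0.8600, 0.7144) = 0.6144
(α OR (NOT δ OR γ)) OR (ε AND (NOT δ OR NOT α)) = a + b − a·b on (0.8452, 0.6144) = 0.9403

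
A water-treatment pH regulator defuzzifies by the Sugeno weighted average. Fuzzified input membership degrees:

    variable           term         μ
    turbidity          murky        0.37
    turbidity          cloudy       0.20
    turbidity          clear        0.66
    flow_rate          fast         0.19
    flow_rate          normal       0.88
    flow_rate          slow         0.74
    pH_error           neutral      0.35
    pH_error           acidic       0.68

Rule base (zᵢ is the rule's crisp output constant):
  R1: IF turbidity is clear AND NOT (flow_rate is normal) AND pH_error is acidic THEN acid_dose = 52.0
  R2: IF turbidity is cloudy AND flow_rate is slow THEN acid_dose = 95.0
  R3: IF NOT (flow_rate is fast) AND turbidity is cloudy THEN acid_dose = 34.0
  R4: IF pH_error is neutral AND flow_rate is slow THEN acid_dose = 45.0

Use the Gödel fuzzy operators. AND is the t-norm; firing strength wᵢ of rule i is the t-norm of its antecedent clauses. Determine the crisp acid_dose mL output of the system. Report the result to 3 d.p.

54.931

R1 (z=52.0): clear=0.66, ¬normal=1−0.88=0.12, acidic=0.68; AND[min(a, b)] → w = 0.12
R2 (z=95.0): cloudy=0.20, slow=0.74; AND[min(a, b)] → w = 0.20
R3 (z=34.0): ¬fast=1−0.19=0.81, cloudy=0.20; AND[min(a, b)] → w = 0.20
R4 (z=45.0): neutral=0.35, slow=0.74; AND[min(a, b)] → w = 0.35
Weighted average = (0.12·52.0 + 0.20·95.0 + 0.20·34.0 + 0.35·45.0) / (0.12 + 0.20 + 0.20 + 0.35)
  = 47.7900 / 0.8700 = 54.931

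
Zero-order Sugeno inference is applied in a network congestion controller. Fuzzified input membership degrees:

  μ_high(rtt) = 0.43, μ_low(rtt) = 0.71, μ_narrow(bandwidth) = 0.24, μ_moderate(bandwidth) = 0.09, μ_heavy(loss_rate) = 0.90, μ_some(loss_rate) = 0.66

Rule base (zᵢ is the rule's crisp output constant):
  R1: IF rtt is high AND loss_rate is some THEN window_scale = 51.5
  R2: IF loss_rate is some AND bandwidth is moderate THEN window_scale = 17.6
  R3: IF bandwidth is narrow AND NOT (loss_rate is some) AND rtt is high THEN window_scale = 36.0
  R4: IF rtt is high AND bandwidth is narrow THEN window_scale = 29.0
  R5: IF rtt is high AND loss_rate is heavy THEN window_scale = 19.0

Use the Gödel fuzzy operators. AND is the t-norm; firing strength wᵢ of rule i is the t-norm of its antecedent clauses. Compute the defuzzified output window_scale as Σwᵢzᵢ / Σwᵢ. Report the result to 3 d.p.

R1 (z=51.5): high=0.43, some=0.66; AND[min(a, b)] → w = 0.43
R2 (z=17.6): some=0.66, moderate=0.09; AND[min(a, b)] → w = 0.09
R3 (z=36.0): narrow=0.24, ¬some=1−0.66=0.34, high=0.43; AND[min(a, b)] → w = 0.24
R4 (z=29.0): high=0.43, narrow=0.24; AND[min(a, b)] → w = 0.24
R5 (z=19.0): high=0.43, heavy=0.90; AND[min(a, b)] → w = 0.43
Weighted average = (0.43·51.5 + 0.09·17.6 + 0.24·36.0 + 0.24·29.0 + 0.43·19.0) / (0.43 + 0.09 + 0.24 + 0.24 + 0.43)
  = 47.4990 / 1.4300 = 33.216

33.216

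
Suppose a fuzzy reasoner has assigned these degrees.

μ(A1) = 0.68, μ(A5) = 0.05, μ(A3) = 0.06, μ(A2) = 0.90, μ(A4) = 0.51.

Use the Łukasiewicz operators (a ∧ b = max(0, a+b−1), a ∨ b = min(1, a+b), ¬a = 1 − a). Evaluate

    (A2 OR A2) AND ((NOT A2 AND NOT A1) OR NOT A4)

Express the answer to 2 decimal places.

0.49

A2 OR A2 = min(1, a+b) on (0.90, 0.90) = 1.00
NOT A2 = 1 − 0.90 = 0.10
NOT A1 = 1 − 0.68 = 0.32
NOT A2 AND NOT A1 = max(0, a+b−1) on (0.10, 0.32) = 0.00
NOT A4 = 1 − 0.51 = 0.49
(NOT A2 AND NOT A1) OR NOT A4 = min(1, a+b) on (0.00, 0.49) = 0.49
(A2 OR A2) AND ((NOT A2 AND NOT A1) OR NOT A4) = max(0, a+b−1) on (1.00, 0.49) = 0.49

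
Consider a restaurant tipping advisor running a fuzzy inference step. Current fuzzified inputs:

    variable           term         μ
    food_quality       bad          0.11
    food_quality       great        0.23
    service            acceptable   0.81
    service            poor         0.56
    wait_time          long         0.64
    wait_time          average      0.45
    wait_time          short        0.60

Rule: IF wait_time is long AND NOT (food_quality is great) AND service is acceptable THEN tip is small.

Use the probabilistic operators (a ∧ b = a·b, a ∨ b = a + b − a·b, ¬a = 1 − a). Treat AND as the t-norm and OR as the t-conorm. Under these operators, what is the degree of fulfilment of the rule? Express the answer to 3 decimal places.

firing strength: long=0.64, ¬great=1−0.23=0.77, acceptable=0.81; AND[a·b] → w = 0.3992

0.399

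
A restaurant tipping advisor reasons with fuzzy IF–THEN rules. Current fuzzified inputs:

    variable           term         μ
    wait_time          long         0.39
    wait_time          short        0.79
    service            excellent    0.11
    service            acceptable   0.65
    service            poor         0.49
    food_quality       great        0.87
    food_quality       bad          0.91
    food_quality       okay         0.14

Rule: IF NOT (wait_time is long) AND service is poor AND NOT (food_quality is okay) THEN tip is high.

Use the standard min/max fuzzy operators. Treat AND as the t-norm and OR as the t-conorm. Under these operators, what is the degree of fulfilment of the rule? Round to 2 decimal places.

firing strength: ¬long=1−0.39=0.61, poor=0.49, ¬okay=1−0.14=0.86; AND[min(a, b)] → w = 0.49

0.49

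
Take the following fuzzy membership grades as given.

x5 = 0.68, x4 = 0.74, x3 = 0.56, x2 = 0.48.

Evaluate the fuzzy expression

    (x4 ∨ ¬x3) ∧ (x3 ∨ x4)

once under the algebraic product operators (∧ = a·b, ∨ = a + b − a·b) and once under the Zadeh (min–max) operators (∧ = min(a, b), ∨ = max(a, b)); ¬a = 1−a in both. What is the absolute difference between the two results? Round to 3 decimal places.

Under algebraic product:
  ¬x3 = 1 − 0.5600 = 0.4400
  x4 ∨ ¬x3 = a + b − a·b on (0.7400, 0.4400) = 0.8544
  x3 ∨ x4 = a + b − a·b on (0.5600, 0.7400) = 0.8856
  (x4 ∨ ¬x3) ∧ (x3 ∨ x4) = a·b on (0.8544, 0.8856) = 0.7567
  → value = 0.7567
Under Zadeh (min–max):
  ¬x3 = 1 − 0.56 = 0.44
  x4 ∨ ¬x3 = max(a, b) on (0.74, 0.44) = 0.74
  x3 ∨ x4 = max(a, b) on (0.56, 0.74) = 0.74
  (x4 ∨ ¬x3) ∧ (x3 ∨ x4) = min(a, b) on (0.74, 0.74) = 0.74
  → value = 0.7400
|0.7567 − 0.7400| = 0.017

0.017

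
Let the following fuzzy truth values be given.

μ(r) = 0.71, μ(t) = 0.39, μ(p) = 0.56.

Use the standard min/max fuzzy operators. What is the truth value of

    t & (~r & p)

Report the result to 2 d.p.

~r = 1 − 0.71 = 0.29
~r & p = min(a, b) on (0.29, 0.56) = 0.29
t & (~r & p) = min(a, b) on (0.39, 0.29) = 0.29

0.29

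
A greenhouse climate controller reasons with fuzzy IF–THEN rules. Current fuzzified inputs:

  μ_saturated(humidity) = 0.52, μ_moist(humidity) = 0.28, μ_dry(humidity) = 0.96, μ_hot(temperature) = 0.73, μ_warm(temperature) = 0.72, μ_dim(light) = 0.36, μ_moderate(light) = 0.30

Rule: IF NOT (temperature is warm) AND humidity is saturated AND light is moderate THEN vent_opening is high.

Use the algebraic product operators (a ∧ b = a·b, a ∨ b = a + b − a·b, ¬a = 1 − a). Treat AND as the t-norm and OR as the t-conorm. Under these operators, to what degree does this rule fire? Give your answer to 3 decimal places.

firing strength: ¬warm=1−0.72=0.28, saturated=0.52, moderate=0.30; AND[a·b] → w = 0.0437

0.044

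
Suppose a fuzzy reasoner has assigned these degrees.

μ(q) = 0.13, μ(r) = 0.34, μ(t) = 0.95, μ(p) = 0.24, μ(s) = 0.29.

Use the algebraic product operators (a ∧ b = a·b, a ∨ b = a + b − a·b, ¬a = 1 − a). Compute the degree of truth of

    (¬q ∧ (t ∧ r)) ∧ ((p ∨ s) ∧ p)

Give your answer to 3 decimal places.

¬q = 1 − 0.1300 = 0.8700
t ∧ r = a·b on (0.9500, 0.3400) = 0.3230
¬q ∧ (t ∧ r) = a·b on (0.8700, 0.3230) = 0.2810
p ∨ s = a + b − a·b on (0.2400, 0.2900) = 0.4604
(p ∨ s) ∧ p = a·b on (0.4604, 0.2400) = 0.1105
(¬q ∧ (t ∧ r)) ∧ ((p ∨ s) ∧ p) = a·b on (0.2810, 0.1105) = 0.0311

0.031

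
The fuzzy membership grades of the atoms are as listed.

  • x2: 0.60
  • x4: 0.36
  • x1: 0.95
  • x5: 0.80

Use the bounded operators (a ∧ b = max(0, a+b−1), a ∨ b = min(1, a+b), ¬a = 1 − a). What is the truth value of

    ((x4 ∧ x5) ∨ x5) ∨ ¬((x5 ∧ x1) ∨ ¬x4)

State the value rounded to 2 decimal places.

0.96

x4 ∧ x5 = max(0, a+b−1) on (0.36, 0.80) = 0.16
(x4 ∧ x5) ∨ x5 = min(1, a+b) on (0.16, 0.80) = 0.96
x5 ∧ x1 = max(0, a+b−1) on (0.80, 0.95) = 0.75
¬x4 = 1 − 0.36 = 0.64
(x5 ∧ x1) ∨ ¬x4 = min(1, a+b) on (0.75, 0.64) = 1.00
¬((x5 ∧ x1) ∨ ¬x4) = 1 − 1.00 = 0.00
((x4 ∧ x5) ∨ x5) ∨ ¬((x5 ∧ x1) ∨ ¬x4) = min(1, a+b) on (0.96, 0.00) = 0.96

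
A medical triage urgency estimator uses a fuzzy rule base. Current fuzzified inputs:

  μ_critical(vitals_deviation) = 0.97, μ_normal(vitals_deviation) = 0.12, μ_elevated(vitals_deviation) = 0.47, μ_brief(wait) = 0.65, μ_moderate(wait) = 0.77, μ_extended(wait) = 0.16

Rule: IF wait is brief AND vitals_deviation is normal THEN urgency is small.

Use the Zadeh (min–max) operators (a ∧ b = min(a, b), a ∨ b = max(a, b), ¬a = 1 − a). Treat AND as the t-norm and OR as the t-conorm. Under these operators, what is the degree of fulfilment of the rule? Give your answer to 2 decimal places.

0.12

firing strength: brief=0.65, normal=0.12; AND[min(a, b)] → w = 0.12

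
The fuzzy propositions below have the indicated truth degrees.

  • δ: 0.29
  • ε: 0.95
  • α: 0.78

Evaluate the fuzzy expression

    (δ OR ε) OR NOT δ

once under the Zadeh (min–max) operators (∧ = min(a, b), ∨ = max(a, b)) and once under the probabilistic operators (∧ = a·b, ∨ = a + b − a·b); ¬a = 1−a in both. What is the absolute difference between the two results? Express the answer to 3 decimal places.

Under Zadeh (min–max):
  δ OR ε = max(a, b) on (0.29, 0.95) = 0.95
  NOT δ = 1 − 0.29 = 0.71
  (δ OR ε) OR NOT δ = max(a, b) on (0.95, 0.71) = 0.95
  → value = 0.9500
Under probabilistic:
  δ OR ε = a + b − a·b on (0.2900, 0.9500) = 0.9645
  NOT δ = 1 − 0.2900 = 0.7100
  (δ OR ε) OR NOT δ = a + b − a·b on (0.9645, 0.7100) = 0.9897
  → value = 0.9897
|0.9500 − 0.9897| = 0.040

0.040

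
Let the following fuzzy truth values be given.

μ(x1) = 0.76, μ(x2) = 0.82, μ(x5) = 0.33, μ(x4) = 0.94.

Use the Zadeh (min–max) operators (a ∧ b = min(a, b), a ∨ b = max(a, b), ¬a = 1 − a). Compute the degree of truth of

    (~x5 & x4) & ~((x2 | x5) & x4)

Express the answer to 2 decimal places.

~x5 = 1 − 0.33 = 0.67
~x5 & x4 = min(a, b) on (0.67, 0.94) = 0.67
x2 | x5 = max(a, b) on (0.82, 0.33) = 0.82
(x2 | x5) & x4 = min(a, b) on (0.82, 0.94) = 0.82
~((x2 | x5) & x4) = 1 − 0.82 = 0.18
(~x5 & x4) & ~((x2 | x5) & x4) = min(a, b) on (0.67, 0.18) = 0.18

0.18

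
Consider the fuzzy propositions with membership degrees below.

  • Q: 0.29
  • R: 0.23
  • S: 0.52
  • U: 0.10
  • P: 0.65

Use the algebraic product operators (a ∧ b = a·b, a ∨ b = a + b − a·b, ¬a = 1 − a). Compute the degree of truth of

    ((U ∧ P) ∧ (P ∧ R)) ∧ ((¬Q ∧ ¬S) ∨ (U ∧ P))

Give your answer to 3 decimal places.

U ∧ P = a·b on (0.1000, 0.6500) = 0.0650
P ∧ R = a·b on (0.6500, 0.2300) = 0.1495
(U ∧ P) ∧ (P ∧ R) = a·b on (0.0650, 0.1495) = 0.0097
¬Q = 1 − 0.2900 = 0.7100
¬S = 1 − 0.5200 = 0.4800
¬Q ∧ ¬S = a·b on (0.7100, 0.4800) = 0.3408
U ∧ P = a·b on (0.1000, 0.6500) = 0.0650
(¬Q ∧ ¬S) ∨ (U ∧ P) = a + b − a·b on (0.3408, 0.0650) = 0.3836
((U ∧ P) ∧ (P ∧ R)) ∧ ((¬Q ∧ ¬S) ∨ (U ∧ P)) = a·b on (0.0097, 0.3836) = 0.0037

0.004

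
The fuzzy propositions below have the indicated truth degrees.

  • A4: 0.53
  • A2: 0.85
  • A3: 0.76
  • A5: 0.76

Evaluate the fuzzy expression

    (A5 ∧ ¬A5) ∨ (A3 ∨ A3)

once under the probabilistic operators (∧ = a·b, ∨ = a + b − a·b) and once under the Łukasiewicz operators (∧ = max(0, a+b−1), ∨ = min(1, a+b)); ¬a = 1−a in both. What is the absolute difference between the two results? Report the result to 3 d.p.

0.047

Under probabilistic:
  ¬A5 = 1 − 0.7600 = 0.2400
  A5 ∧ ¬A5 = a·b on (0.7600, 0.2400) = 0.1824
  A3 ∨ A3 = a + b − a·b on (0.7600, 0.7600) = 0.9424
  (A5 ∧ ¬A5) ∨ (A3 ∨ A3) = a + b − a·b on (0.1824, 0.9424) = 0.9529
  → value = 0.9529
Under Łukasiewicz:
  ¬A5 = 1 − 0.76 = 0.24
  A5 ∧ ¬A5 = max(0, a+b−1) on (0.76, 0.24) = 0.00
  A3 ∨ A3 = min(1, a+b) on (0.76, 0.76) = 1.00
  (A5 ∧ ¬A5) ∨ (A3 ∨ A3) = min(1, a+b) on (0.00, 1.00) = 1.00
  → value = 1.0000
|0.9529 − 1.0000| = 0.047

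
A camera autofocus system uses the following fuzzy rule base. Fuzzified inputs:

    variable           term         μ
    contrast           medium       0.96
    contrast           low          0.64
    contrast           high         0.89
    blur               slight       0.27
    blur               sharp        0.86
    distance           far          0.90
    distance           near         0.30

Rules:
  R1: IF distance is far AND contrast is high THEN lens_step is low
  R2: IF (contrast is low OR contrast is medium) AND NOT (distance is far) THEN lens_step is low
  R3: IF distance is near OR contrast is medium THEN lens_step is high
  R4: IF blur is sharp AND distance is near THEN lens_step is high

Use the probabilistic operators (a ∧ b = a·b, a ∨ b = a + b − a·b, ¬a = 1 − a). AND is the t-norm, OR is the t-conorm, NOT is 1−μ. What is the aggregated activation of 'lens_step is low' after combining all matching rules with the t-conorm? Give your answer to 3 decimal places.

0.821

R1: far=0.90, high=0.89; AND[a·b] → w = 0.8010
R2: (low=0.64 OR medium=0.96) = 0.9856; AND[a·b] with ¬far=1−0.90=0.10 → w = 0.0986
R3: near=0.30, medium=0.96; OR[a + b − a·b] → w = 0.9720
R4: sharp=0.86, near=0.30; AND[a·b] → w = 0.2580
Rules with consequent 'low': {R1, R2} → strengths 0.8010, 0.0986
Aggregate via t-conorm [a + b − a·b]: 0.8206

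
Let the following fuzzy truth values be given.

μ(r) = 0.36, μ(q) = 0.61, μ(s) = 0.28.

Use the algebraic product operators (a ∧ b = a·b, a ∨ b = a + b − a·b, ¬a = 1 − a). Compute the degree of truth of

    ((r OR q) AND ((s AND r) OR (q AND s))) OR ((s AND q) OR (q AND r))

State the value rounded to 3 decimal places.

r OR q = a + b − a·b on (0.3600, 0.6100) = 0.7504
s AND r = a·b on (0.2800, 0.3600) = 0.1008
q AND s = a·b on (0.6100, 0.2800) = 0.1708
(s AND r) OR (q AND s) = a + b − a·b on (0.1008, 0.1708) = 0.2544
(r OR q) AND ((s AND r) OR (q AND s)) = a·b on (0.7504, 0.2544) = 0.1909
s AND q = a·b on (0.2800, 0.6100) = 0.1708
q AND r = a·b on (0.6100, 0.3600) = 0.2196
(s AND q) OR (q AND r) = a + b − a·b on (0.1708, 0.2196) = 0.3529
((r OR q) AND ((s AND r) OR (q AND s))) OR ((s AND q) OR (q AND r)) = a + b − a·b on (0.1909, 0.3529) = 0.4764

0.476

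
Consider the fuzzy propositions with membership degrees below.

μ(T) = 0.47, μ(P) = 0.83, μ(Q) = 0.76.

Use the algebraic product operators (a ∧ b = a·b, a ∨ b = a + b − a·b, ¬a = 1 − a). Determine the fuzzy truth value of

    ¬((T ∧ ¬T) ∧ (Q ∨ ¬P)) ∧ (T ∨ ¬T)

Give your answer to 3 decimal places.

¬T = 1 − 0.4700 = 0.5300
T ∧ ¬T = a·b on (0.4700, 0.5300) = 0.2491
¬P = 1 − 0.8300 = 0.1700
Q ∨ ¬P = a + b − a·b on (0.7600, 0.1700) = 0.8008
(T ∧ ¬T) ∧ (Q ∨ ¬P) = a·b on (0.2491, 0.8008) = 0.1995
¬((T ∧ ¬T) ∧ (Q ∨ ¬P)) = 1 − 0.1995 = 0.8005
¬T = 1 − 0.4700 = 0.5300
T ∨ ¬T = a + b − a·b on (0.4700, 0.5300) = 0.7509
¬((T ∧ ¬T) ∧ (Q ∨ ¬P)) ∧ (T ∨ ¬T) = a·b on (0.8005, 0.7509) = 0.6011

0.601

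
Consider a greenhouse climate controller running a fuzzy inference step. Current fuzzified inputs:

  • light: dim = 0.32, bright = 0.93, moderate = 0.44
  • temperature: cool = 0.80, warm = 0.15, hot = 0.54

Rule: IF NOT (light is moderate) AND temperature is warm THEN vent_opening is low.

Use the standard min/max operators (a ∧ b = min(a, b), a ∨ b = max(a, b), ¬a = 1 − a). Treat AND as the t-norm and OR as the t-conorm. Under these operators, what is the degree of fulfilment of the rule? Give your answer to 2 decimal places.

0.15

firing strength: ¬moderate=1−0.44=0.56, warm=0.15; AND[min(a, b)] → w = 0.15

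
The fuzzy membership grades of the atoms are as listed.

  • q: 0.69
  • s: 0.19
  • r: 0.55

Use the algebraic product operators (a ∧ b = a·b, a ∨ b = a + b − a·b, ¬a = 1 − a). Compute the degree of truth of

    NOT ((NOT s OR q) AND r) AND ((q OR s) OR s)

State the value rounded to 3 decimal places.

0.384

NOT s = 1 − 0.1900 = 0.8100
NOT s OR q = a + b − a·b on (0.8100, 0.6900) = 0.9411
(NOT s OR q) AND r = a·b on (0.9411, 0.5500) = 0.5176
NOT ((NOT s OR q) AND r) = 1 − 0.5176 = 0.4824
q OR s = a + b − a·b on (0.6900, 0.1900) = 0.7489
(q OR s) OR s = a + b − a·b on (0.7489, 0.1900) = 0.7966
NOT ((NOT s OR q) AND r) AND ((q OR s) OR s) = a·b on (0.4824, 0.7966) = 0.3843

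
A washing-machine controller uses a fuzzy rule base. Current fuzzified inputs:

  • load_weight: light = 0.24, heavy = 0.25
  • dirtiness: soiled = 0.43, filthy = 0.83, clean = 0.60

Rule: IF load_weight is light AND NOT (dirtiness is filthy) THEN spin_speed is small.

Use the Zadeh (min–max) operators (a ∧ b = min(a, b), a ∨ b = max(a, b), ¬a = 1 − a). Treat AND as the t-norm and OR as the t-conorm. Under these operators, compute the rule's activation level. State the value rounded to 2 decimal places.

0.17

firing strength: light=0.24, ¬filthy=1−0.83=0.17; AND[min(a, b)] → w = 0.17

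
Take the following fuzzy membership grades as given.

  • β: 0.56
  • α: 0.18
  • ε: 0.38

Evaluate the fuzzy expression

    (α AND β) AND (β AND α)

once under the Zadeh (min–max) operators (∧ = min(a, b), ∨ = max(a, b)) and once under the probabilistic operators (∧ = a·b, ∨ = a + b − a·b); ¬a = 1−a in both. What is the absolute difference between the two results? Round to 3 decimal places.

0.170

Under Zadeh (min–max):
  α AND β = min(a, b) on (0.18, 0.56) = 0.18
  β AND α = min(a, b) on (0.56, 0.18) = 0.18
  (α AND β) AND (β AND α) = min(a, b) on (0.18, 0.18) = 0.18
  → value = 0.1800
Under probabilistic:
  α AND β = a·b on (0.1800, 0.5600) = 0.1008
  β AND α = a·b on (0.5600, 0.1800) = 0.1008
  (α AND β) AND (β AND α) = a·b on (0.1008, 0.1008) = 0.0102
  → value = 0.0102
|0.1800 − 0.0102| = 0.170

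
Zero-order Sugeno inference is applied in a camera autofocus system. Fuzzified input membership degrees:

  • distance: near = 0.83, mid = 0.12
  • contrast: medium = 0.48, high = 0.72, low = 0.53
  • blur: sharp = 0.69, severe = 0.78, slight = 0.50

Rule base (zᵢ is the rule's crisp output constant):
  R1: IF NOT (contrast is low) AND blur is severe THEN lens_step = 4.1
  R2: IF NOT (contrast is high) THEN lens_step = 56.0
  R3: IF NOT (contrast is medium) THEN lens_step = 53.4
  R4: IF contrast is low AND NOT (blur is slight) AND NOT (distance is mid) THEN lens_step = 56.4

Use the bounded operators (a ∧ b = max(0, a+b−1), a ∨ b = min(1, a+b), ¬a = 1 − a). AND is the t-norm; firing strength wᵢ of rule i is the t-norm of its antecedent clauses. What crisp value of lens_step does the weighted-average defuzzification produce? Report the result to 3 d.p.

42.355

R1 (z=4.1): ¬low=1−0.53=0.47, severe=0.78; AND[max(0, a+b−1)] → w = 0.25
R2 (z=56.0): ¬high=1−0.72=0.28 → w = 0.28
R3 (z=53.4): ¬medium=1−0.48=0.52 → w = 0.52
R4 (z=56.4): low=0.53, ¬slight=1−0.50=0.50, ¬mid=1−0.12=0.88; AND[max(0, a+b−1)] → w = 0.00
Weighted average = (0.25·4.1 + 0.28·56.0 + 0.52·53.4 + 0.00·56.4) / (0.25 + 0.28 + 0.52 + 0.00)
  = 44.4730 / 1.0500 = 42.355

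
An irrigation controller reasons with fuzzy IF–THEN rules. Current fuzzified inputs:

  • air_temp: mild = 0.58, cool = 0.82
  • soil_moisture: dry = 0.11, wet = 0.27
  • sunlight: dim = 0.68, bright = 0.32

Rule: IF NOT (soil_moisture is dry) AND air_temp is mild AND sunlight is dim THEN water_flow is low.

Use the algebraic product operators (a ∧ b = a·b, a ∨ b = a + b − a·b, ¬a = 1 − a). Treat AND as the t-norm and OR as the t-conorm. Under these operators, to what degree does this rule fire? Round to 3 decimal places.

firing strength: ¬dry=1−0.11=0.89, mild=0.58, dim=0.68; AND[a·b] → w = 0.3510

0.351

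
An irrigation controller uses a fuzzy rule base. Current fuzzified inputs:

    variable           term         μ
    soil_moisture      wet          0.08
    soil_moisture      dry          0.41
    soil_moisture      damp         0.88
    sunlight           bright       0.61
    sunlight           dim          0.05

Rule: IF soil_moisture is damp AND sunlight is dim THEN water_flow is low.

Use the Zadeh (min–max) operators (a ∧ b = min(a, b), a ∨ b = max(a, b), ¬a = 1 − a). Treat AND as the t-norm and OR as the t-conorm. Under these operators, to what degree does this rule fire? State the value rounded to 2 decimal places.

0.05

firing strength: damp=0.88, dim=0.05; AND[min(a, b)] → w = 0.05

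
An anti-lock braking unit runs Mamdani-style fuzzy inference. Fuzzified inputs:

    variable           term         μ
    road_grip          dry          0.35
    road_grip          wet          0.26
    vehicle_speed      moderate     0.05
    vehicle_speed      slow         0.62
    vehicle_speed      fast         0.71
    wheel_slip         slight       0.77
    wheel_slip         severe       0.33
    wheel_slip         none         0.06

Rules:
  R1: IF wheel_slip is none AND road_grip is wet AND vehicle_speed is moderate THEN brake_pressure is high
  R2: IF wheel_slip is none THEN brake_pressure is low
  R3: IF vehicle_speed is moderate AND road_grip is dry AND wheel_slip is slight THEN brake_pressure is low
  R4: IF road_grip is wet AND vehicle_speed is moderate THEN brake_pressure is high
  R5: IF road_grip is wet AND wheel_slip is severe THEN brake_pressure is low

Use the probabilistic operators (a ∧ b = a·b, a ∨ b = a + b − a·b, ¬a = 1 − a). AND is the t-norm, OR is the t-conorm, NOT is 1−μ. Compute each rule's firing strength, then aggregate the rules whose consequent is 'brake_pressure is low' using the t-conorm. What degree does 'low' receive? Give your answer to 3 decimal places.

0.152

R1: none=0.06, wet=0.26, moderate=0.05; AND[a·b] → w = 0.0008
R2: none=0.06 → w = 0.0600
R3: moderate=0.05, dry=0.35, slight=0.77; AND[a·b] → w = 0.0135
R4: wet=0.26, moderate=0.05; AND[a·b] → w = 0.0130
R5: wet=0.26, severe=0.33; AND[a·b] → w = 0.0858
Rules with consequent 'low': {R2, R3, R5} → strengths 0.0600, 0.0135, 0.0858
Aggregate via t-conorm [a + b − a·b]: 0.1522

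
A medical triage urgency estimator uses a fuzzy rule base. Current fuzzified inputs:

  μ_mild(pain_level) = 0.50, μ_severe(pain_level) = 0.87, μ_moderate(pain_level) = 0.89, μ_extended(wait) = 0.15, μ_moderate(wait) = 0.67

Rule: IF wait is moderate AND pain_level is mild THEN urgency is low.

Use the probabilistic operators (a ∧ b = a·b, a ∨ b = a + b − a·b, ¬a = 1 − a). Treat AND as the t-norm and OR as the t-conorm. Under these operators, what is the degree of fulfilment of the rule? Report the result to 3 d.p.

0.335

firing strength: moderate=0.67, mild=0.50; AND[a·b] → w = 0.3350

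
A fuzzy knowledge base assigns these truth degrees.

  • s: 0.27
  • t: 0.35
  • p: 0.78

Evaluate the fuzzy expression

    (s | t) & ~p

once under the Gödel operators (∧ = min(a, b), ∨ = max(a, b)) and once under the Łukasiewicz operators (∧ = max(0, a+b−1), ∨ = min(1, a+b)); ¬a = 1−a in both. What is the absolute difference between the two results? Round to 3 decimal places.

0.220

Under Gödel:
  s | t = max(a, b) on (0.27, 0.35) = 0.35
  ~p = 1 − 0.78 = 0.22
  (s | t) & ~p = min(a, b) on (0.35, 0.22) = 0.22
  → value = 0.2200
Under Łukasiewicz:
  s | t = min(1, a+b) on (0.27, 0.35) = 0.62
  ~p = 1 − 0.78 = 0.22
  (s | t) & ~p = max(0, a+b−1) on (0.62, 0.22) = 0.00
  → value = 0.0000
|0.2200 − 0.0000| = 0.220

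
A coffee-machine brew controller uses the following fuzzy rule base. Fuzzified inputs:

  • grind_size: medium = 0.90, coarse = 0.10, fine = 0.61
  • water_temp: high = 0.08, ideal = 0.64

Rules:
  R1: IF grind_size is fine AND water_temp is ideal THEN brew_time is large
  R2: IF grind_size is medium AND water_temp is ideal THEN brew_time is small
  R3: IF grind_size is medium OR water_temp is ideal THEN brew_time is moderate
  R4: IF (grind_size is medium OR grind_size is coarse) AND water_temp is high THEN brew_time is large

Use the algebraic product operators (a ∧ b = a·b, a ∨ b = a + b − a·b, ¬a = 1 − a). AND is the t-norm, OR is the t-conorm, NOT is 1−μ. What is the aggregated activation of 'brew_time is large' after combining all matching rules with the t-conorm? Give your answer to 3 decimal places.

R1: fine=0.61, ideal=0.64; AND[a·b] → w = 0.3904
R2: medium=0.90, ideal=0.64; AND[a·b] → w = 0.5760
R3: medium=0.90, ideal=0.64; OR[a + b − a·b] → w = 0.9640
R4: (medium=0.90 OR coarse=0.10) = 0.9100; AND[a·b] with high=0.08 → w = 0.0728
Rules with consequent 'large': {R1, R4} → strengths 0.3904, 0.0728
Aggregate via t-conorm [a + b − a·b]: 0.4348

0.435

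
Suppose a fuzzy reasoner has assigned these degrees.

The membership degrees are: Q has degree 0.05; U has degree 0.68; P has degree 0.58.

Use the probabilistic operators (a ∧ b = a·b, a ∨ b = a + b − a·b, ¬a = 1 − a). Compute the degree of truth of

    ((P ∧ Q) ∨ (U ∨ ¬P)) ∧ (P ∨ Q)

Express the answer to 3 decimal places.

P ∧ Q = a·b on (0.5800, 0.0500) = 0.0290
¬P = 1 − 0.5800 = 0.4200
U ∨ ¬P = a + b − a·b on (0.6800, 0.4200) = 0.8144
(P ∧ Q) ∨ (U ∨ ¬P) = a + b − a·b on (0.0290, 0.8144) = 0.8198
P ∨ Q = a + b − a·b on (0.5800, 0.0500) = 0.6010
((P ∧ Q) ∨ (U ∨ ¬P)) ∧ (P ∨ Q) = a·b on (0.8198, 0.6010) = 0.4927

0.493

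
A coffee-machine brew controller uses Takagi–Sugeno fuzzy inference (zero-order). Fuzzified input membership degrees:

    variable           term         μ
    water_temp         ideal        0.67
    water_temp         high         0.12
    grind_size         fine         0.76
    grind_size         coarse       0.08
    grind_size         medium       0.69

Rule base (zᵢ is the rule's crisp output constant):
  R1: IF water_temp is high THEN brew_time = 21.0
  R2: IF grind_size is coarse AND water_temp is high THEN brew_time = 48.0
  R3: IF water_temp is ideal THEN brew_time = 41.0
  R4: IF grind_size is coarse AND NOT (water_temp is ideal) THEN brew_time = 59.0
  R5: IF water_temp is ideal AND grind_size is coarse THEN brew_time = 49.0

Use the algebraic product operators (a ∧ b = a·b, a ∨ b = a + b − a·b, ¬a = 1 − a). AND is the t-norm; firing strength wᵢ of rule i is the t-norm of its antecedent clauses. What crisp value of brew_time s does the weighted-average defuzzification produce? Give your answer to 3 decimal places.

R1 (z=21.0): high=0.12 → w = 0.1200
R2 (z=48.0): coarse=0.08, high=0.12; AND[a·b] → w = 0.0096
R3 (z=41.0): ideal=0.67 → w = 0.6700
R4 (z=59.0): coarse=0.08, ¬ideal=1−0.67=0.33; AND[a·b] → w = 0.0264
R5 (z=49.0): ideal=0.67, coarse=0.08; AND[a·b] → w = 0.0536
Weighted average = (0.1200·21.0 + 0.0096·48.0 + 0.6700·41.0 + 0.0264·59.0 + 0.0536·49.0) / (0.1200 + 0.0096 + 0.6700 + 0.0264 + 0.0536)
  = 34.6348 / 0.8796 = 39.376

39.376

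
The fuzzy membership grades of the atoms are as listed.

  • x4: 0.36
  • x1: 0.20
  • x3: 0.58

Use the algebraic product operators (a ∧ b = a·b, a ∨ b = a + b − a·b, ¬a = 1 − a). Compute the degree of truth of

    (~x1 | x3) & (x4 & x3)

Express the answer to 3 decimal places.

0.191

~x1 = 1 − 0.2000 = 0.8000
~x1 | x3 = a + b − a·b on (0.8000, 0.5800) = 0.9160
x4 & x3 = a·b on (0.3600, 0.5800) = 0.2088
(~x1 | x3) & (x4 & x3) = a·b on (0.9160, 0.2088) = 0.1913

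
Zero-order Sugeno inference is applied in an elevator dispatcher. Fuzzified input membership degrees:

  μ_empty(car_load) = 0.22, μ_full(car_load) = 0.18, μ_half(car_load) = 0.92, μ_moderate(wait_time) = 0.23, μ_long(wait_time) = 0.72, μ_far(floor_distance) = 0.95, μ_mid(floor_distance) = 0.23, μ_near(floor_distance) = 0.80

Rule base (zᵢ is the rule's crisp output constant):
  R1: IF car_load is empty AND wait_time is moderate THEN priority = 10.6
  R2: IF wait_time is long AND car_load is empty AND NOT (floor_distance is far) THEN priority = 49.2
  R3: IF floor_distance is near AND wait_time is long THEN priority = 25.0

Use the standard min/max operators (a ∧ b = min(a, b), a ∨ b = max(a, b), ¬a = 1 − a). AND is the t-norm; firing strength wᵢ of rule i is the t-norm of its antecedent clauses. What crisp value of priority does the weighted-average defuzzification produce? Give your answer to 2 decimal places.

R1 (z=10.6): empty=0.22, moderate=0.23; AND[min(a, b)] → w = 0.22
R2 (z=49.2): long=0.72, empty=0.22, ¬far=1−0.95=0.05; AND[min(a, b)] → w = 0.05
R3 (z=25.0): near=0.80, long=0.72; AND[min(a, b)] → w = 0.72
Weighted average = (0.22·10.6 + 0.05·49.2 + 0.72·25.0) / (0.22 + 0.05 + 0.72)
  = 22.7920 / 0.9900 = 23.02

23.02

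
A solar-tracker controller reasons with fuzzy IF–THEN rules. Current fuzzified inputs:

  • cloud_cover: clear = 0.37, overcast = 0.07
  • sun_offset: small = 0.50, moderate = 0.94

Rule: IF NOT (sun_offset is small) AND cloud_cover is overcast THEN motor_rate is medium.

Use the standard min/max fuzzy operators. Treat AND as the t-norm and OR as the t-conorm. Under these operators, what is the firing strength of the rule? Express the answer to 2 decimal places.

0.07

firing strength: ¬small=1−0.50=0.50, overcast=0.07; AND[min(a, b)] → w = 0.07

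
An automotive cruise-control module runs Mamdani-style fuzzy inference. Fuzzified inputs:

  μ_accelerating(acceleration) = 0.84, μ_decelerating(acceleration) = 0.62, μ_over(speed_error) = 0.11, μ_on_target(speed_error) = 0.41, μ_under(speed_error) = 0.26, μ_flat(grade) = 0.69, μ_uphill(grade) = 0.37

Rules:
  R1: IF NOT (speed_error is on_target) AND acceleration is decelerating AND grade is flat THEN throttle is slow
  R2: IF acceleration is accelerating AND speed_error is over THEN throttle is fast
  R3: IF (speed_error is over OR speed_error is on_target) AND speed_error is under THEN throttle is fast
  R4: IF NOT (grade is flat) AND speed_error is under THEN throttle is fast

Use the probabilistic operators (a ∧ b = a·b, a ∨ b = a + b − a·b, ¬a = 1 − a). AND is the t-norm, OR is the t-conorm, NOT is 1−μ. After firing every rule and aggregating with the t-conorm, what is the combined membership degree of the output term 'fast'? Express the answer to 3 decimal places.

0.269

R1: ¬on_target=1−0.41=0.59, decelerating=0.62, flat=0.69; AND[a·b] → w = 0.2524
R2: accelerating=0.84, over=0.11; AND[a·b] → w = 0.0924
R3: (over=0.11 OR on_target=0.41) = 0.4749; AND[a·b] with under=0.26 → w = 0.1235
R4: ¬flat=1−0.69=0.31, under=0.26; AND[a·b] → w = 0.0806
Rules with consequent 'fast': {R2, R3, R4} → strengths 0.0924, 0.1235, 0.0806
Aggregate via t-conorm [a + b − a·b]: 0.2686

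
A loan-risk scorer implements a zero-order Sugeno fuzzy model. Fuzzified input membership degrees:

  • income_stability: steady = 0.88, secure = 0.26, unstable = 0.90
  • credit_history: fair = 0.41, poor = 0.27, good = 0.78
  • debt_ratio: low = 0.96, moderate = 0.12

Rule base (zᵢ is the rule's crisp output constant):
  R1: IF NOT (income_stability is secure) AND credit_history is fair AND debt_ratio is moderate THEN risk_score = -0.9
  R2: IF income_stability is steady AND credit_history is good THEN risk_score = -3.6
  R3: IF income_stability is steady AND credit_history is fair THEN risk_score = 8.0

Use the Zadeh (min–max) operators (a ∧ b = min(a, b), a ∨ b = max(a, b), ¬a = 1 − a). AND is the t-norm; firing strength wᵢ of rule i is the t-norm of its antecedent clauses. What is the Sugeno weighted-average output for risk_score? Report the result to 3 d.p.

R1 (z=-0.9): ¬secure=1−0.26=0.74, fair=0.41, moderate=0.12; AND[min(a, b)] → w = 0.12
R2 (z=-3.6): steady=0.88, good=0.78; AND[min(a, b)] → w = 0.78
R3 (z=8.0): steady=0.88, fair=0.41; AND[min(a, b)] → w = 0.41
Weighted average = (0.12·-0.9 + 0.78·-3.6 + 0.41·8.0) / (0.12 + 0.78 + 0.41)
  = 0.3640 / 1.3100 = 0.278

0.278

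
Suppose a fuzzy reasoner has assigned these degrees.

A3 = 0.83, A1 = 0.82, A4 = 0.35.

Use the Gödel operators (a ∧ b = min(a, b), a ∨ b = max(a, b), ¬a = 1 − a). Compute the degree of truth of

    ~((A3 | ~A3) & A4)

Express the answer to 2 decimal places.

0.65

~A3 = 1 − 0.83 = 0.17
A3 | ~A3 = max(a, b) on (0.83, 0.17) = 0.83
(A3 | ~A3) & A4 = min(a, b) on (0.83, 0.35) = 0.35
~((A3 | ~A3) & A4) = 1 − 0.35 = 0.65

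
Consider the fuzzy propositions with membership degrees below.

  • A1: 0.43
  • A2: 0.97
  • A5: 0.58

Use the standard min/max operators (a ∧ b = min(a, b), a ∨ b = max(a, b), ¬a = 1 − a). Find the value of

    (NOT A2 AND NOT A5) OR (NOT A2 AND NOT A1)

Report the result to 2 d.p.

NOT A2 = 1 − 0.97 = 0.03
NOT A5 = 1 − 0.58 = 0.42
NOT A2 AND NOT A5 = min(a, b) on (0.03, 0.42) = 0.03
NOT A2 = 1 − 0.97 = 0.03
NOT A1 = 1 − 0.43 = 0.57
NOT A2 AND NOT A1 = min(a, b) on (0.03, 0.57) = 0.03
(NOT A2 AND NOT A5) OR (NOT A2 AND NOT A1) = max(a, b) on (0.03, 0.03) = 0.03

0.03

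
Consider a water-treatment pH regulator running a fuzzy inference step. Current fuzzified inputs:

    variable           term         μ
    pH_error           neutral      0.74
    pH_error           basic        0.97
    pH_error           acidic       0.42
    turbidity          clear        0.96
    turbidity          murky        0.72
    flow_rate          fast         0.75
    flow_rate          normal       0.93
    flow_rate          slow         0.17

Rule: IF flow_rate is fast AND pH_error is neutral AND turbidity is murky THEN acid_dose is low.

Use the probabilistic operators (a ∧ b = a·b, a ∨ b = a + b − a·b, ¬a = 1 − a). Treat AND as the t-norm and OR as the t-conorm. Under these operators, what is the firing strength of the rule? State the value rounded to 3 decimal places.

0.400

firing strength: fast=0.75, neutral=0.74, murky=0.72; AND[a·b] → w = 0.3996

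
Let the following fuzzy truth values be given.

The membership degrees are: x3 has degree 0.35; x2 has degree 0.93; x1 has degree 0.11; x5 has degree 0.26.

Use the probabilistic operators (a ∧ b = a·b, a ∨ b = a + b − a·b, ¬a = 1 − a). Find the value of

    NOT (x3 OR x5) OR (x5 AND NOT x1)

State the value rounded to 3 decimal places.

x3 OR x5 = a + b − a·b on (0.3500, 0.2600) = 0.5190
NOT (x3 OR x5) = 1 − 0.5190 = 0.4810
NOT x1 = 1 − 0.1100 = 0.8900
x5 AND NOT x1 = a·b on (0.2600, 0.8900) = 0.2314
NOT (x3 OR x5) OR (x5 AND NOT x1) = a + b − a·b on (0.4810, 0.2314) = 0.6011

0.601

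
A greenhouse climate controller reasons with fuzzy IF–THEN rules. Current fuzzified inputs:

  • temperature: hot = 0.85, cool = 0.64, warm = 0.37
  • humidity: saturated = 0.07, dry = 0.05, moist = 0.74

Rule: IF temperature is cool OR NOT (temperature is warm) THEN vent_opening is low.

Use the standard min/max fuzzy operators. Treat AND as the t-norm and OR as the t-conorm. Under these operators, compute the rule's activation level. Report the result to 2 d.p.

firing strength: cool=0.64, ¬warm=1−0.37=0.63; OR[max(a, b)] → w = 0.64

0.64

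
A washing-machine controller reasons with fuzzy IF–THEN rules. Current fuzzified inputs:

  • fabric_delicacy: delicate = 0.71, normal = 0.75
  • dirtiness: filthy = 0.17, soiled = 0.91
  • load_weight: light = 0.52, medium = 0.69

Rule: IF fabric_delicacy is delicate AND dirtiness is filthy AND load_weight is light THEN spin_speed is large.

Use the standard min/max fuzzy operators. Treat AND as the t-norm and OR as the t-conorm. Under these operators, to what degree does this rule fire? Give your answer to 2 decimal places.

0.17

firing strength: delicate=0.71, filthy=0.17, light=0.52; AND[min(a, b)] → w = 0.17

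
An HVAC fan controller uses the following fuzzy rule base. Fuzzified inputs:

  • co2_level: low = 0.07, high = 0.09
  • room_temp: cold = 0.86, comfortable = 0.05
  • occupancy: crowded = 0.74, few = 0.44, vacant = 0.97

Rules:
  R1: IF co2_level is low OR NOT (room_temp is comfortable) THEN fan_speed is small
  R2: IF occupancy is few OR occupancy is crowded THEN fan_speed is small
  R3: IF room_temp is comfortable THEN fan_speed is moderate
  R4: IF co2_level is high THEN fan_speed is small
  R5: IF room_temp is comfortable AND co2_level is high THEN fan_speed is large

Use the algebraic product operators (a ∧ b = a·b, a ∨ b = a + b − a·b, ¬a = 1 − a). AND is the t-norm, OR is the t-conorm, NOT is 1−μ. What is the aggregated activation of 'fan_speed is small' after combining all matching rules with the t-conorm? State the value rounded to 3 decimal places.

R1: low=0.07, ¬comfortable=1−0.05=0.95; OR[a + b − a·b] → w = 0.9535
R2: few=0.44, crowded=0.74; OR[a + b − a·b] → w = 0.8544
R3: comfortable=0.05 → w = 0.0500
R4: high=0.09 → w = 0.0900
R5: comfortable=0.05, high=0.09; AND[a·b] → w = 0.0045
Rules with consequent 'small': {R1, R2, R4} → strengths 0.9535, 0.8544, 0.0900
Aggregate via t-conorm [a + b − a·b]: 0.9938

0.994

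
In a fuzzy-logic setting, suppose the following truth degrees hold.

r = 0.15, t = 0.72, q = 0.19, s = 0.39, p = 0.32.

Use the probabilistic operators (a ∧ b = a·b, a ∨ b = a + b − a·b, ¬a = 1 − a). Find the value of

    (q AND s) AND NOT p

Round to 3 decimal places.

q AND s = a·b on (0.1900, 0.3900) = 0.0741
NOT p = 1 − 0.3200 = 0.6800
(q AND s) AND NOT p = a·b on (0.0741, 0.6800) = 0.0504

0.050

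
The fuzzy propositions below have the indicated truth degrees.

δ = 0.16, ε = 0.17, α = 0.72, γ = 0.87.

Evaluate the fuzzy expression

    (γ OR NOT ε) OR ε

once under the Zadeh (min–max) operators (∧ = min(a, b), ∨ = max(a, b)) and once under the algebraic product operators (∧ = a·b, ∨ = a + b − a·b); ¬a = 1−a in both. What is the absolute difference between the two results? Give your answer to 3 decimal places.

0.112

Under Zadeh (min–max):
  NOT ε = 1 − 0.17 = 0.83
  γ OR NOT ε = max(a, b) on (0.87, 0.83) = 0.87
  (γ OR NOT ε) OR ε = max(a, b) on (0.87, 0.17) = 0.87
  → value = 0.8700
Under algebraic product:
  NOT ε = 1 − 0.1700 = 0.8300
  γ OR NOT ε = a + b − a·b on (0.8700, 0.8300) = 0.9779
  (γ OR NOT ε) OR ε = a + b − a·b on (0.9779, 0.1700) = 0.9817
  → value = 0.9817
|0.8700 − 0.9817| = 0.112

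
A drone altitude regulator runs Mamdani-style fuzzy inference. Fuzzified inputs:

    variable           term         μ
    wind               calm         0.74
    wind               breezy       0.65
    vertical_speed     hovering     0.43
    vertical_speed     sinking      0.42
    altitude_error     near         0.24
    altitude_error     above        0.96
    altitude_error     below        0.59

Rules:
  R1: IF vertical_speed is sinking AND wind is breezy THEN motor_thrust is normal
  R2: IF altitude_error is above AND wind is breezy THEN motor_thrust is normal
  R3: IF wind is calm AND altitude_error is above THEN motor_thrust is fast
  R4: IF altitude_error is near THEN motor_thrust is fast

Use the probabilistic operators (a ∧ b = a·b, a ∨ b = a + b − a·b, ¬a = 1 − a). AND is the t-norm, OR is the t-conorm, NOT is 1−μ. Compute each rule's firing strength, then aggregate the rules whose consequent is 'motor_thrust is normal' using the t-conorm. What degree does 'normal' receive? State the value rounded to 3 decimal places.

R1: sinking=0.42, breezy=0.65; AND[a·b] → w = 0.2730
R2: above=0.96, breezy=0.65; AND[a·b] → w = 0.6240
R3: calm=0.74, above=0.96; AND[a·b] → w = 0.7104
R4: near=0.24 → w = 0.2400
Rules with consequent 'normal': {R1, R2} → strengths 0.2730, 0.6240
Aggregate via t-conorm [a + b − a·b]: 0.7266

0.727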